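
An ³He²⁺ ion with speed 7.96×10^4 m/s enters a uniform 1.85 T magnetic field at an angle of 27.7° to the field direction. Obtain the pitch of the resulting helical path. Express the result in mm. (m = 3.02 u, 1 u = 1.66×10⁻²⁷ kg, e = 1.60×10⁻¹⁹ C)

The velocity component along B is v∥ = v cos27.7° = 7.05×10^4 m/s.
The cyclotron period T = 2πm/(qB) = 5.32×10^-8 s is set by m, q, B alone.
Pitch = v∥·T = (7.05×10^4)(5.32×10^-8) = 3.75×10^-3 m.

pitch ≈ 3.75 mm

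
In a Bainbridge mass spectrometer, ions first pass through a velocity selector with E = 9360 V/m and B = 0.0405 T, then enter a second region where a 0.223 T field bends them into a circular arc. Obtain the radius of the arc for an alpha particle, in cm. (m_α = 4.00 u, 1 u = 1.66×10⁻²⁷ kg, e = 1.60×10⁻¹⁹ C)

r ≈ 2.15 cm

The selector passes v = E/B = 9360/0.0405 = 2.31×10^5 m/s.
In the deflection region, r = mv/(qB₂) = (6.64×10^-27)(2.31×10^5) / [(2×1.60×10^-19)(0.223)] = 0.0215 m.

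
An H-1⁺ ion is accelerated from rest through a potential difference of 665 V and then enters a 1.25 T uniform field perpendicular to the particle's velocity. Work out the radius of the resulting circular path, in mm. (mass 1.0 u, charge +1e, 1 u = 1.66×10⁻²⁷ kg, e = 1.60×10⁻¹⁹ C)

r ≈ 2.97 mm

The kinetic energy gained is K = qV = (1×1.60×10^-19)(665) = 1.06×10^-16 J.
v = √(2K/m) = 3.58×10^5 m/s.
r = mv/(qB) = (1.66×10^-27)(3.58×10^5) / [(1×1.60×10^-19)(1.25)] = 2.97×10^-3 m.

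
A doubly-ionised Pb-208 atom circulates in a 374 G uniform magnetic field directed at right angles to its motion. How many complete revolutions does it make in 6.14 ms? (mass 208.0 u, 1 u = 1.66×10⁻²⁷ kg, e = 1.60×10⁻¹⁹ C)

N = 33

T = 2πm/(qB) = 2π(3.4528×10^-25) / [(2×1.60×10^-19)(0.0374)] = 1.8127×10^-4 s.
N = t/T = 6.14×10^-3 / 1.8127×10^-4 ≈ 33.87, so 33 complete revolutions.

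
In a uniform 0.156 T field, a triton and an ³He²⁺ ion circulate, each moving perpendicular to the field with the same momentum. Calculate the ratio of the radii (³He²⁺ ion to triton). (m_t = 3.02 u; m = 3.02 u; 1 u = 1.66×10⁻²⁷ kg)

ratio ≈ 0.500

r = p/(qB) ⇒ at equal p, r ∝ 1/q.
r_{³He²⁺ ion}/r_{triton} = 0.500.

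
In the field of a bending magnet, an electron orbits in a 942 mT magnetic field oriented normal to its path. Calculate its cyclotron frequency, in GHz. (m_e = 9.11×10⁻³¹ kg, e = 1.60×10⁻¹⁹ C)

f = qB/(2πm) = (1×1.60×10^-19)(0.942) / [2π(9.11×10^-31)] = 2.63×10^10 Hz.

f ≈ 26.3 GHz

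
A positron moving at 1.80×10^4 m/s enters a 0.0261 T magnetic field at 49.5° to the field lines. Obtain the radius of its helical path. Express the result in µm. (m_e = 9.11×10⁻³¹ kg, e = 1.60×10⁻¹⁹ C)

Only the perpendicular component v⊥ = v sin49.5° = 1.37×10^4 m/s is bent by the field.
r = m v⊥ /(qB) = (9.11×10^-31)(1.37×10^4) / [(1×1.60×10^-19)(0.0261)] = 2.99×10^-6 m.

r ≈ 2.99 µm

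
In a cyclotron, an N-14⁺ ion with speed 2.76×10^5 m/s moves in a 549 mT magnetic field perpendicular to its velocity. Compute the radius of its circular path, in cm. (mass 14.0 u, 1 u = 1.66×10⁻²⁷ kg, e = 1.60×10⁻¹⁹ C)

The magnetic force provides the centripetal force: qvB = mv²/r, so r = mv/(qB).
r = (2.32×10^-26 kg)(2.76×10^5 m/s) / [(1×1.60×10^-19 C)(0.549 T)] = 0.0730 m.

r ≈ 7.30 cm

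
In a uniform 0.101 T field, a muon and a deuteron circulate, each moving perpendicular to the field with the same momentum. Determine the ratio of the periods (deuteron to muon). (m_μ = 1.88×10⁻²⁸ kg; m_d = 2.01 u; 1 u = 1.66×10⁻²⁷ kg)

ratio ≈ 17.7

T = 2πm/(qB) is independent of speed, so T₂/T₁ = (m₂/q₂)/(m₁/q₁).
T_{deuteron}/T_{muon} = (3.34×10^-27/1e) / (1.88×10^-28/1e) = 17.7.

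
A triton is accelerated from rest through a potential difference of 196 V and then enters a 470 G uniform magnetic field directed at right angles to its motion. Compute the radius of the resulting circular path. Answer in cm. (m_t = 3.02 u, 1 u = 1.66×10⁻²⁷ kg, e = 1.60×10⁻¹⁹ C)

r ≈ 7.46 cm

The kinetic energy gained is K = qV = (1×1.60×10^-19)(196) = 3.14×10^-17 J.
v = √(2K/m) = 1.12×10^5 m/s.
r = mv/(qB) = (5.01×10^-27)(1.12×10^5) / [(1×1.60×10^-19)(0.0470)] = 0.0746 m.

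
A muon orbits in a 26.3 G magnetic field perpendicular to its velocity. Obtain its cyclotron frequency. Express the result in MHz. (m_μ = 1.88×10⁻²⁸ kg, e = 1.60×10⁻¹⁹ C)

f ≈ 0.356 MHz

f = qB/(2πm) = (1×1.60×10^-19)(2.63×10^-3) / [2π(1.88×10^-28)] = 3.56×10^5 Hz.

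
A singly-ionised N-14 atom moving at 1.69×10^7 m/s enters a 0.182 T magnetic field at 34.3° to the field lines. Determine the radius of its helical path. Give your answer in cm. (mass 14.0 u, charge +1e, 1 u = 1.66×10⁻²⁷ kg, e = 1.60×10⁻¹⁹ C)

Only the perpendicular component v⊥ = v sin34.3° = 9.52×10^6 m/s is bent by the field.
r = m v⊥ /(qB) = (2.32×10^-26)(9.52×10^6) / [(1×1.60×10^-19)(0.182)] = 7.60 m.

r ≈ 760 cm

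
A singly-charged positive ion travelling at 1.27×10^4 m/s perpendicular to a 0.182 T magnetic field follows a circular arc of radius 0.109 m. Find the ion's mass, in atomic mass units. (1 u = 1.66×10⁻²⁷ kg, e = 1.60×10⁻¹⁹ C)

qvB = mv²/r ⇒ m = qBr/v.
m = (1×1.60×10^-19)(0.182)(0.109) / (1.27×10^4) = 2.50×10^-25 kg = 151 u.

m ≈ 151 u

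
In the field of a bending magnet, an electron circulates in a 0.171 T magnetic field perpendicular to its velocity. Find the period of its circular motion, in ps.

T ≈ 209 ps

The cyclotron period is independent of speed: T = 2πm/(qB).
T = 2π(9.11×10^-31) / [(1×1.60×10^-19)(0.171)] = 2.09×10^-10 s.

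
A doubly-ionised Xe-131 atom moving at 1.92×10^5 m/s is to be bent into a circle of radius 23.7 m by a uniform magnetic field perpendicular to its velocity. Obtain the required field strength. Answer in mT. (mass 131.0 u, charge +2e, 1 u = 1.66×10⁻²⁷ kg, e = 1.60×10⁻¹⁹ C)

B ≈ 5.51 mT

qvB = mv²/r gives B = mv/(qr).
B = (2.17×10^-25)(1.92×10^5) / [(2×1.60×10^-19)(23.7)] = 5.51×10^-3 T.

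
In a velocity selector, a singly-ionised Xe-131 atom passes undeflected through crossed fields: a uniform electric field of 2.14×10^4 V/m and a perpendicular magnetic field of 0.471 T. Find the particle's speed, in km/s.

For zero net force, qE = qvB, so v = E/B.
v = (2.14×10^4) / (0.471) = 4.54×10^4 m/s.

v ≈ 45.4 km/s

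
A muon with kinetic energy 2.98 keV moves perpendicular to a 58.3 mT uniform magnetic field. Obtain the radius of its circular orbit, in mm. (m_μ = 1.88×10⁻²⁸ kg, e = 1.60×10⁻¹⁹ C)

r ≈ 45.4 mm

Convert the energy: K = 2.98 keV = 4.77×10^-16 J.
v = √(2K/m) = √(2·4.77×10^-16/1.88×10^-28) = 2.25×10^6 m/s.
r = mv/(qB) = (1.88×10^-28)(2.25×10^6) / [(1×1.60×10^-19)(0.0583)] = 0.0454 m.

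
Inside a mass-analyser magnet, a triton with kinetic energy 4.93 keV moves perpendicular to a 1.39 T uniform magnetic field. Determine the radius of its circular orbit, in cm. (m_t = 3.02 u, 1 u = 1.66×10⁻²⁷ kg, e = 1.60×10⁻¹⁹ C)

r ≈ 1.26 cm

Convert the energy: K = 4.93 keV = 7.89×10^-16 J.
v = √(2K/m) = √(2·7.89×10^-16/5.01×10^-27) = 5.61×10^5 m/s.
r = mv/(qB) = (5.01×10^-27)(5.61×10^5) / [(1×1.60×10^-19)(1.39)] = 0.0126 m.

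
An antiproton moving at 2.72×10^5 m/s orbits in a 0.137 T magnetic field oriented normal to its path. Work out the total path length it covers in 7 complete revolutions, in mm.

r = mv/(qB) = 0.0207 m, so one revolution covers 2πr = 0.130 m.
In 7 revolutions: L = 7·2πr = 0.911 m.

L ≈ 911 mm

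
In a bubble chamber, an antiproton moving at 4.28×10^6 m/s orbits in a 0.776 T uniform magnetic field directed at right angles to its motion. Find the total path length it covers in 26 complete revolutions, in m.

r = mv/(qB) = 0.0576 m, so one revolution covers 2πr = 0.362 m.
In 26 revolutions: L = 26·2πr = 9.40 m.

L ≈ 9.40 m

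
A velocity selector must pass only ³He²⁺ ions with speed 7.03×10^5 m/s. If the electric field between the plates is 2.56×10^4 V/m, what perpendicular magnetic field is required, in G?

B ≈ 364 G

qE = qvB ⇒ B = E/v = (2.56×10^4) / (7.03×10^5) = 0.0364 T.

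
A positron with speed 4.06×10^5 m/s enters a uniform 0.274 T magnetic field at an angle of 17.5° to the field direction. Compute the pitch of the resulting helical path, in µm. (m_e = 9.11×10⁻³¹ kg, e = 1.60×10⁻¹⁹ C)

The velocity component along B is v∥ = v cos17.5° = 3.87×10^5 m/s.
The cyclotron period T = 2πm/(qB) = 1.31×10^-10 s is set by m, q, B alone.
Pitch = v∥·T = (3.87×10^5)(1.31×10^-10) = 5.06×10^-5 m.

pitch ≈ 50.6 µm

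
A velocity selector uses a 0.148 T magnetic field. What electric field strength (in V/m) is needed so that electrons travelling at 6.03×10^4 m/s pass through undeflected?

E ≈ 8920 V/m

qE = qvB ⇒ E = vB = (6.03×10^4)(0.148) = 8920 V/m.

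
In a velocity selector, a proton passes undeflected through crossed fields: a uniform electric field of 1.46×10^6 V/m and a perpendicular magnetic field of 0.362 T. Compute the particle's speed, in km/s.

For zero net force, qE = qvB, so v = E/B.
v = (1.46×10^6) / (0.362) = 4.03×10^6 m/s.

v ≈ 4030 km/s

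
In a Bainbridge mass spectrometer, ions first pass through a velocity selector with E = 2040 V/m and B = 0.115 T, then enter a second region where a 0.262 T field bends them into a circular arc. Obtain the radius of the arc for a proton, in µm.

r ≈ 707 µm

The selector passes v = E/B = 2040/0.115 = 1.77×10^4 m/s.
In the deflection region, r = mv/(qB₂) = (1.67×10^-27)(1.77×10^4) / [(1×1.60×10^-19)(0.262)] = 7.07×10^-4 m.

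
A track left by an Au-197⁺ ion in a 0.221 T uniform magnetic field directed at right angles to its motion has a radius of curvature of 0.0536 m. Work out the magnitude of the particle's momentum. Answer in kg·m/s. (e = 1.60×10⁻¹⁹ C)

Since qvB = mv²/r, the momentum p = mv = qBr.
p = (1×1.60×10^-19)(0.221)(0.0536) = 1.90×10^-21 kg·m/s.

p ≈ 1.90×10^-21 kg·m/s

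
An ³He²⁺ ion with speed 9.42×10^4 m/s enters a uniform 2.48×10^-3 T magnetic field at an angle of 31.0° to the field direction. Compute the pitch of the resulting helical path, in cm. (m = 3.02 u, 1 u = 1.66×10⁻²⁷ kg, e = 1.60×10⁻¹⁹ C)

The velocity component along B is v∥ = v cos31.0° = 8.07×10^4 m/s.
The cyclotron period T = 2πm/(qB) = 3.97×10^-5 s is set by m, q, B alone.
Pitch = v∥·T = (8.07×10^4)(3.97×10^-5) = 3.20 m.

pitch ≈ 320 cm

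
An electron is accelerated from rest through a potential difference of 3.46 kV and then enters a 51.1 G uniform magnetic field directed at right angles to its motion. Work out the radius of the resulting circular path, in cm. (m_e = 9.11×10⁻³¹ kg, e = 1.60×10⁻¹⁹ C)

The kinetic energy gained is K = qV = (1×1.60×10^-19)(3460) = 5.54×10^-16 J.
v = √(2K/m) = 3.49×10^7 m/s.
r = mv/(qB) = (9.11×10^-31)(3.49×10^7) / [(1×1.60×10^-19)(5.11×10^-3)] = 0.0388 m.

r ≈ 3.88 cm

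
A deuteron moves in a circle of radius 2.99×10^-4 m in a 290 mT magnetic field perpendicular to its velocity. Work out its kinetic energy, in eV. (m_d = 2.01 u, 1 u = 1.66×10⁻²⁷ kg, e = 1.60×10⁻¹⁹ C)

K ≈ 0.180 eV

v = qBr/m = (1×1.60×10^-19)(0.290)(2.99×10^-4) / (3.34×10^-27) = 4160 m/s.
K = ½mv² = 0.5·(3.34×10^-27)·(4160)² = 2.88×10^-20 J = 0.180 eV.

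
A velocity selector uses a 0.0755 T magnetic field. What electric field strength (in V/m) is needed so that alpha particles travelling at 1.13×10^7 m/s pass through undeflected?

qE = qvB ⇒ E = vB = (1.13×10^7)(0.0755) = 8.53×10^5 V/m.

E ≈ 8.53×10^5 V/m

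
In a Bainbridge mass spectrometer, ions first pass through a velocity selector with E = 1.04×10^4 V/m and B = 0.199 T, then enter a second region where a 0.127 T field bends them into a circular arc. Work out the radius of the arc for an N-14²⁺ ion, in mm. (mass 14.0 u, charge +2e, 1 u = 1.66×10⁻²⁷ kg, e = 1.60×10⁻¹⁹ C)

The selector passes v = E/B = 1.04×10^4/0.199 = 5.23×10^4 m/s.
In the deflection region, r = mv/(qB₂) = (2.32×10^-26)(5.23×10^4) / [(2×1.60×10^-19)(0.127)] = 0.0299 m.

r ≈ 29.9 mm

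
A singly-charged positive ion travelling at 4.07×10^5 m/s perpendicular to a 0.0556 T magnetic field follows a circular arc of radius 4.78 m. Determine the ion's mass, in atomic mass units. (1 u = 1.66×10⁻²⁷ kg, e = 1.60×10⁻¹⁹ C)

m ≈ 62.9 u

qvB = mv²/r ⇒ m = qBr/v.
m = (1×1.60×10^-19)(0.0556)(4.78) / (4.07×10^5) = 1.04×10^-25 kg = 62.9 u.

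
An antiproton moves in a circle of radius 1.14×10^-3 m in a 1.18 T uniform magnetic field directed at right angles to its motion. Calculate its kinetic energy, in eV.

v = qBr/m = (1×1.60×10^-19)(1.18)(1.14×10^-3) / (1.67×10^-27) = 1.29×10^5 m/s.
K = ½mv² = 0.5·(1.67×10^-27)·(1.29×10^5)² = 1.39×10^-17 J = 86.7 eV.

K ≈ 86.7 eV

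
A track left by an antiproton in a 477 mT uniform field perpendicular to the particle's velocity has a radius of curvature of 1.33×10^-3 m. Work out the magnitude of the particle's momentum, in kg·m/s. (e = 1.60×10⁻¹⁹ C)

p ≈ 1.02×10^-22 kg·m/s

Since qvB = mv²/r, the momentum p = mv = qBr.
p = (1×1.60×10^-19)(0.477)(1.33×10^-3) = 1.02×10^-22 kg·m/s.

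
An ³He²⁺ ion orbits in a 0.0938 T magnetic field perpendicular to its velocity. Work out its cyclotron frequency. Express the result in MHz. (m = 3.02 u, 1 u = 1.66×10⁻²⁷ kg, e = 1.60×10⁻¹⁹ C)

f = qB/(2πm) = (2×1.60×10^-19)(0.0938) / [2π(5.01×10^-27)] = 9.53×10^5 Hz.

f ≈ 0.953 MHz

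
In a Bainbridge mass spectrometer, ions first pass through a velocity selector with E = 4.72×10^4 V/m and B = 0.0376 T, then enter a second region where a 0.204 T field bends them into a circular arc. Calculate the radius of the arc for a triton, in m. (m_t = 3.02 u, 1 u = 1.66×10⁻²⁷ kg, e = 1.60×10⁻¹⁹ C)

r ≈ 0.193 m

The selector passes v = E/B = 4.72×10^4/0.0376 = 1.26×10^6 m/s.
In the deflection region, r = mv/(qB₂) = (5.01×10^-27)(1.26×10^6) / [(1×1.60×10^-19)(0.204)] = 0.193 m.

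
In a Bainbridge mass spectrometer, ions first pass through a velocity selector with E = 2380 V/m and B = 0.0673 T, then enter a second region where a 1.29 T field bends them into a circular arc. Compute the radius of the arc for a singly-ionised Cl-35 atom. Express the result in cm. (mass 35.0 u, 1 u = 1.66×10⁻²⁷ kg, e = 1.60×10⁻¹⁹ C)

r ≈ 0.995 cm

The selector passes v = E/B = 2380/0.0673 = 3.54×10^4 m/s.
In the deflection region, r = mv/(qB₂) = (5.81×10^-26)(3.54×10^4) / [(1×1.60×10^-19)(1.29)] = 9.95×10^-3 m.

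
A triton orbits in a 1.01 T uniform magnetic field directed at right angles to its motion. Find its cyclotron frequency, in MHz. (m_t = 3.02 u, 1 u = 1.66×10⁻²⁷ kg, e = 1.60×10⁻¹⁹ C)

f ≈ 5.13 MHz

f = qB/(2πm) = (1×1.60×10^-19)(1.01) / [2π(5.01×10^-27)] = 5.13×10^6 Hz.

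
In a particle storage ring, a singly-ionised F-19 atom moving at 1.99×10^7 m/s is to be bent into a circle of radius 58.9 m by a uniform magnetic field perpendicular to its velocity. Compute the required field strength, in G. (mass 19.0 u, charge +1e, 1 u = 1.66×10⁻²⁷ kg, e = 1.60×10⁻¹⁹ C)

qvB = mv²/r gives B = mv/(qr).
B = (3.15×10^-26)(1.99×10^7) / [(1×1.60×10^-19)(58.9)] = 0.0666 T.

B ≈ 666 G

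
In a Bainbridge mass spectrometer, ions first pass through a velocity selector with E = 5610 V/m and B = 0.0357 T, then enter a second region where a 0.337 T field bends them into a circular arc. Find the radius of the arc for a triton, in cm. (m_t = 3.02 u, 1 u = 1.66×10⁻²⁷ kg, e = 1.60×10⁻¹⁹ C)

r ≈ 1.46 cm

The selector passes v = E/B = 5610/0.0357 = 1.57×10^5 m/s.
In the deflection region, r = mv/(qB₂) = (5.01×10^-27)(1.57×10^5) / [(1×1.60×10^-19)(0.337)] = 0.0146 m.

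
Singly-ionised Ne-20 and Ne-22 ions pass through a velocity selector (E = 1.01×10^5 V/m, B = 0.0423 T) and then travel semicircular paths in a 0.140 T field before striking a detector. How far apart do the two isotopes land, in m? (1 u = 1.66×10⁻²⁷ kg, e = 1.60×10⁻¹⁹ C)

Δd ≈ 0.708 m

Both emerge at v = E/B₁ = 2.39×10^6 m/s.
r = mv/(qB₂), so r₁ = 3.539 m and r₂ = 3.893 m, giving Δr = 0.354 m.
After a semicircle each ion lands a diameter 2r from the entry slit, so the separation is 2Δr = 0.708 m.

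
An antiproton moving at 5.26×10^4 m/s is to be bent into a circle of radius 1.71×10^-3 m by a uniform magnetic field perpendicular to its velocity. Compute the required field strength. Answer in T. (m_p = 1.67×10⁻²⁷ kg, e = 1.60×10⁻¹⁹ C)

B ≈ 0.321 T

qvB = mv²/r gives B = mv/(qr).
B = (1.67×10^-27)(5.26×10^4) / [(1×1.60×10^-19)(1.71×10^-3)] = 0.321 T.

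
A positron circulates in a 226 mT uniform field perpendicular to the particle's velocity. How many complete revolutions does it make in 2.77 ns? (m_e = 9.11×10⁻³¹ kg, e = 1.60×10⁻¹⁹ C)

N = 17

T = 2πm/(qB) = 2π(9.11×10^-31) / [(1×1.60×10^-19)(0.226)] = 1.5830×10^-10 s.
N = t/T = 2.77×10^-9 / 1.5830×10^-10 ≈ 17.50, so 17 complete revolutions.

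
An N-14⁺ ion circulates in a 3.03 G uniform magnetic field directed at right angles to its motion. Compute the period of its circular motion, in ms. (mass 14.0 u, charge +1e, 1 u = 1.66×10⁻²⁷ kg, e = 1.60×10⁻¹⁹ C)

The cyclotron period is independent of speed: T = 2πm/(qB).
T = 2π(2.32×10^-26) / [(1×1.60×10^-19)(3.03×10^-4)] = 3.01×10^-3 s.

T ≈ 3.01 ms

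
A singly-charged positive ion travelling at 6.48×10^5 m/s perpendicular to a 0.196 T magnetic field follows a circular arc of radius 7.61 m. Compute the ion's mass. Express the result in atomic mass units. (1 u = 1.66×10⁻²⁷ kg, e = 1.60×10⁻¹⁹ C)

m ≈ 222 u

qvB = mv²/r ⇒ m = qBr/v.
m = (1×1.60×10^-19)(0.196)(7.61) / (6.48×10^5) = 3.68×10^-25 kg = 222 u.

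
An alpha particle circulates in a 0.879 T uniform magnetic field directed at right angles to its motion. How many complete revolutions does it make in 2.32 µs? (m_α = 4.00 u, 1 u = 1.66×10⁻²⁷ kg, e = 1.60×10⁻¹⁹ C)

T = 2πm/(qB) = 2π(6.64×10^-27) / [(2×1.60×10^-19)(0.879)] = 1.4832×10^-7 s.
N = t/T = 2.32×10^-6 / 1.4832×10^-7 ≈ 15.64, so 15 complete revolutions.

N = 15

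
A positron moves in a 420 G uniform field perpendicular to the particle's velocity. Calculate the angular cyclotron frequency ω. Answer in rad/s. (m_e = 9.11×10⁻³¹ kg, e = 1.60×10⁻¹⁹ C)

ω = qB/m = (1×1.60×10^-19)(0.0420) / (9.11×10^-31) = 7.38×10^9 rad/s.

ω ≈ 7.38×10^9 rad/s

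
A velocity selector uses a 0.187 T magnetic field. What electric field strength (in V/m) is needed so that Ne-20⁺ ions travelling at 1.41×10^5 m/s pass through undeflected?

qE = qvB ⇒ E = vB = (1.41×10^5)(0.187) = 2.64×10^4 V/m.

E ≈ 2.64×10^4 V/m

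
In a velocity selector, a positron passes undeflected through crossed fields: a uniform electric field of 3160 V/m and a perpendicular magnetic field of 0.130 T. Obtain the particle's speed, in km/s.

For zero net force, qE = qvB, so v = E/B.
v = (3160) / (0.130) = 2.43×10^4 m/s.

v ≈ 24.3 km/s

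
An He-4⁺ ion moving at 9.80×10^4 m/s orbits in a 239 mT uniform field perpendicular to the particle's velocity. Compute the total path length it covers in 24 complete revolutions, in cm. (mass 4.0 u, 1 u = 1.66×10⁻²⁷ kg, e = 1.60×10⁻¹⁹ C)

r = mv/(qB) = 0.0170 m, so one revolution covers 2πr = 0.107 m.
In 24 revolutions: L = 24·2πr = 2.57 m.

L ≈ 257 cm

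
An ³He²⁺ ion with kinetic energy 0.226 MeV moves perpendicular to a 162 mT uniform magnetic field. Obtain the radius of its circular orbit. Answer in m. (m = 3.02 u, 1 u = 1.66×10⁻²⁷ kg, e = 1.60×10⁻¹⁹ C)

r ≈ 0.367 m

Convert the energy: K = 0.226 MeV = 3.62×10^-14 J.
v = √(2K/m) = √(2·3.62×10^-14/5.01×10^-27) = 3.80×10^6 m/s.
r = mv/(qB) = (5.01×10^-27)(3.80×10^6) / [(2×1.60×10^-19)(0.162)] = 0.367 m.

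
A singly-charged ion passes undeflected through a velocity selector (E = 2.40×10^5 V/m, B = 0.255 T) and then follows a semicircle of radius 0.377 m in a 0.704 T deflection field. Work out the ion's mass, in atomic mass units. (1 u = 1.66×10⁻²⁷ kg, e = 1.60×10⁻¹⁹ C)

m ≈ 27.2 u

v = E/B₁ = 9.41×10^5 m/s.
From r = mv/(qB₂), m = qB₂r/v = (1×1.60×10^-19)(0.704)(0.377) / (9.41×10^5) = 4.51×10^-26 kg.
In atomic mass units: m = 4.51×10^-26 / 1.66×10^-27 = 27.2 u.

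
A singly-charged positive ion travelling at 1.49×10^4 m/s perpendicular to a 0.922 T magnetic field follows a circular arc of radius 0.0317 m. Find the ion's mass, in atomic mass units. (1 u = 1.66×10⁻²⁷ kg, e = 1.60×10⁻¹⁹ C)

m ≈ 189 u

qvB = mv²/r ⇒ m = qBr/v.
m = (1×1.60×10^-19)(0.922)(0.0317) / (1.49×10^4) = 3.14×10^-25 kg = 189 u.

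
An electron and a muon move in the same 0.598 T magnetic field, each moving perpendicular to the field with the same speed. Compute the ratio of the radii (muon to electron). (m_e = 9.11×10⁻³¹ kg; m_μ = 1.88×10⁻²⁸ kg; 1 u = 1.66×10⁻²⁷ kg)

ratio ≈ 206

r = mv/(qB) ⇒ at equal v, r ∝ m/q.
r_{muon}/r_{electron} = 206.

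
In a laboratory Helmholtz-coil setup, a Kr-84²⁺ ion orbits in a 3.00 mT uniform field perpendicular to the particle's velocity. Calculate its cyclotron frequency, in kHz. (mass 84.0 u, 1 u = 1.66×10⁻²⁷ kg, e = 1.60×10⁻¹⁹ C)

f ≈ 1.10 kHz

f = qB/(2πm) = (2×1.60×10^-19)(3.00×10^-3) / [2π(1.39×10^-25)] = 1100 Hz.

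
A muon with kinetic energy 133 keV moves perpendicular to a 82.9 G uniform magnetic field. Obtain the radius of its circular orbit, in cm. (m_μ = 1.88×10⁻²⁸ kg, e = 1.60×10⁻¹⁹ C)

r ≈ 213 cm

Convert the energy: K = 133 keV = 2.13×10^-14 J.
v = √(2K/m) = √(2·2.13×10^-14/1.88×10^-28) = 1.50×10^7 m/s.
r = mv/(qB) = (1.88×10^-28)(1.50×10^7) / [(1×1.60×10^-19)(8.29×10^-3)] = 2.13 m.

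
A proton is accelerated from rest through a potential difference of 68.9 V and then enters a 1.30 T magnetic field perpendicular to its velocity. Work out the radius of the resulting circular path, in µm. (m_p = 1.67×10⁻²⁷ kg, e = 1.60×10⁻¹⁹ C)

r ≈ 923 µm

The kinetic energy gained is K = qV = (1×1.60×10^-19)(68.9) = 1.10×10^-17 J.
v = √(2K/m) = 1.15×10^5 m/s.
r = mv/(qB) = (1.67×10^-27)(1.15×10^5) / [(1×1.60×10^-19)(1.30)] = 9.23×10^-4 m.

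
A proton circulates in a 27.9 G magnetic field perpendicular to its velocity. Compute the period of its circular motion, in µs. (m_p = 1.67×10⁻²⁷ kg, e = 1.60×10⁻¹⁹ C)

The cyclotron period is independent of speed: T = 2πm/(qB).
T = 2π(1.67×10^-27) / [(1×1.60×10^-19)(2.79×10^-3)] = 2.35×10^-5 s.

T ≈ 23.5 µs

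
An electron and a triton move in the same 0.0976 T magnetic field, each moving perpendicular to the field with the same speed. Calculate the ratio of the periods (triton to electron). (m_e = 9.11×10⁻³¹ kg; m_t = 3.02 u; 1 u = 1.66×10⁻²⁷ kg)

T = 2πm/(qB) is independent of speed, so T₂/T₁ = (m₂/q₂)/(m₁/q₁).
T_{triton}/T_{electron} = (5.01×10^-27/1e) / (9.11×10^-31/1e) = 5500.

ratio ≈ 5500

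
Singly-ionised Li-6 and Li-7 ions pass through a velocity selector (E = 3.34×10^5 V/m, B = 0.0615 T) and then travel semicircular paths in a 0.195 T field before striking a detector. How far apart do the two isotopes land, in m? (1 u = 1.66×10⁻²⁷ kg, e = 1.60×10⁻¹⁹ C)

Δd ≈ 0.578 m

Both emerge at v = E/B₁ = 5.43×10^6 m/s.
r = mv/(qB₂), so r₁ = 1.734 m and r₂ = 2.023 m, giving Δr = 0.289 m.
After a semicircle each ion lands a diameter 2r from the entry slit, so the separation is 2Δr = 0.578 m.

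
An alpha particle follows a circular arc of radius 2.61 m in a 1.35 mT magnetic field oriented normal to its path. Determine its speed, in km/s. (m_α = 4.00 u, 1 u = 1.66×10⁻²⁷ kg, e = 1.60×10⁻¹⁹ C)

From qvB = mv²/r, v = qBr/m.
v = (2×1.60×10^-19)(1.35×10^-3)(2.61) / (6.64×10^-27) = 1.70×10^5 m/s.

v ≈ 170 km/s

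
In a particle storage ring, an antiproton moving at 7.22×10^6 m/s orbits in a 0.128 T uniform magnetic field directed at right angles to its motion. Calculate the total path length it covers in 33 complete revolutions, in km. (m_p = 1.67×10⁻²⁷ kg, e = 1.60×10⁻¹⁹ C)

L ≈ 0.122 km

r = mv/(qB) = 0.589 m, so one revolution covers 2πr = 3.70 m.
In 33 revolutions: L = 33·2πr = 122 m.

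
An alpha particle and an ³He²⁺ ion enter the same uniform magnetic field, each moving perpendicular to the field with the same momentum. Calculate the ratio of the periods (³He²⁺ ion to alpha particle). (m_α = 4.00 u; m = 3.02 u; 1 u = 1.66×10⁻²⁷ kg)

T = 2πm/(qB) is independent of speed, so T₂/T₁ = (m₂/q₂)/(m₁/q₁).
T_{³He²⁺ ion}/T_{alpha particle} = (5.01×10^-27/2e) / (6.64×10^-27/2e) = 0.755.

ratio ≈ 0.755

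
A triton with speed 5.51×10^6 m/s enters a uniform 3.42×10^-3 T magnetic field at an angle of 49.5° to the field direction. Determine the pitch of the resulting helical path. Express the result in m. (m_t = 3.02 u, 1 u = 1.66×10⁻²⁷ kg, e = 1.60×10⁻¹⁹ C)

pitch ≈ 206 m

The velocity component along B is v∥ = v cos49.5° = 3.58×10^6 m/s.
The cyclotron period T = 2πm/(qB) = 5.76×10^-5 s is set by m, q, B alone.
Pitch = v∥·T = (3.58×10^6)(5.76×10^-5) = 206 m.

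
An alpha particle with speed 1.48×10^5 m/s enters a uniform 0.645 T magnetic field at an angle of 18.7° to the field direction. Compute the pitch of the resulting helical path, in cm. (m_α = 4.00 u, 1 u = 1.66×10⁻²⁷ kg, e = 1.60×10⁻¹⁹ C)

The velocity component along B is v∥ = v cos18.7° = 1.40×10^5 m/s.
The cyclotron period T = 2πm/(qB) = 2.02×10^-7 s is set by m, q, B alone.
Pitch = v∥·T = (1.40×10^5)(2.02×10^-7) = 0.0283 m.

pitch ≈ 2.83 cm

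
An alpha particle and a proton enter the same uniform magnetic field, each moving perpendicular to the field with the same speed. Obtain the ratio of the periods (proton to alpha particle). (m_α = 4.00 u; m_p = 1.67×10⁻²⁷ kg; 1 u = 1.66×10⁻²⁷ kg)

ratio ≈ 0.503

T = 2πm/(qB) is independent of speed, so T₂/T₁ = (m₂/q₂)/(m₁/q₁).
T_{proton}/T_{alpha particle} = (1.67×10^-27/1e) / (6.64×10^-27/2e) = 0.503.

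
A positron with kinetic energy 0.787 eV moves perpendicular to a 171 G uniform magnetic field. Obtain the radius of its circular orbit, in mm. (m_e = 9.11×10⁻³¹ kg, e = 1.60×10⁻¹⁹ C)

r ≈ 0.175 mm

Convert the energy: K = 0.787 eV = 1.26×10^-19 J.
v = √(2K/m) = √(2·1.26×10^-19/9.11×10^-31) = 5.26×10^5 m/s.
r = mv/(qB) = (9.11×10^-31)(5.26×10^5) / [(1×1.60×10^-19)(0.0171)] = 1.75×10^-4 m.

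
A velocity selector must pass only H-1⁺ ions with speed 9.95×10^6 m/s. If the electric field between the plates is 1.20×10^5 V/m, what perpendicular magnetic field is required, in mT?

qE = qvB ⇒ B = E/v = (1.20×10^5) / (9.95×10^6) = 0.0121 T.

B ≈ 12.1 mT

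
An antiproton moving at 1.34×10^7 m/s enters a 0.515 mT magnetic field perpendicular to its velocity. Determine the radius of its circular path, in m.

r ≈ 272 m

The magnetic force provides the centripetal force: qvB = mv²/r, so r = mv/(qB).
r = (1.67×10^-27 kg)(1.34×10^7 m/s) / [(1×1.60×10^-19 C)(5.15×10^-4 T)] = 272 m.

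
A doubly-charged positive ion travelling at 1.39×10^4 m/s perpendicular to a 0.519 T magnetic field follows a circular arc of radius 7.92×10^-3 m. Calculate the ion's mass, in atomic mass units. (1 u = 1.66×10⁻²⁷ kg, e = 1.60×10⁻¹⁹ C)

m ≈ 57.0 u

qvB = mv²/r ⇒ m = qBr/v.
m = (2×1.60×10^-19)(0.519)(7.92×10^-3) / (1.39×10^4) = 9.46×10^-26 kg = 57.0 u.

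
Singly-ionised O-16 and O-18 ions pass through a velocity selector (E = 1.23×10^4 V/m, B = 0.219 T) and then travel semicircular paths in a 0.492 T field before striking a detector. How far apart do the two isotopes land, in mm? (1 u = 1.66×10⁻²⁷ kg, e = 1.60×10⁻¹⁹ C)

Both emerge at v = E/B₁ = 5.62×10^4 m/s.
r = mv/(qB₂), so r₁ = 0.01895 m and r₂ = 0.02132 m, giving Δr = 2.37×10^-3 m.
After a semicircle each ion lands a diameter 2r from the entry slit, so the separation is 2Δr = 4.74×10^-3 m.

Δd ≈ 4.74 mm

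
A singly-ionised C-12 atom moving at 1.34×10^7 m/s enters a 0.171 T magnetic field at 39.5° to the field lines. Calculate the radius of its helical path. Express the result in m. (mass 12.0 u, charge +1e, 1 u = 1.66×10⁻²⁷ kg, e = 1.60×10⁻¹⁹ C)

Only the perpendicular component v⊥ = v sin39.5° = 8.52×10^6 m/s is bent by the field.
r = m v⊥ /(qB) = (1.99×10^-26)(8.52×10^6) / [(1×1.60×10^-19)(0.171)] = 6.21 m.

r ≈ 6.21 m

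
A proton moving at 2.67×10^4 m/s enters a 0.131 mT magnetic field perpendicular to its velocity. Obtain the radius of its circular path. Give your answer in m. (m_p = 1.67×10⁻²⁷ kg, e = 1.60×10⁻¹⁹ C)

The magnetic force provides the centripetal force: qvB = mv²/r, so r = mv/(qB).
r = (1.67×10^-27 kg)(2.67×10^4 m/s) / [(1×1.60×10^-19 C)(1.31×10^-4 T)] = 2.13 m.

r ≈ 2.13 m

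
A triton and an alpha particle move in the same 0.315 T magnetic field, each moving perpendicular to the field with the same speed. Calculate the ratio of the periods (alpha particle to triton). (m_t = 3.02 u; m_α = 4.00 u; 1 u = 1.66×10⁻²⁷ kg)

T = 2πm/(qB) is independent of speed, so T₂/T₁ = (m₂/q₂)/(m₁/q₁).
T_{alpha particle}/T_{triton} = (6.64×10^-27/2e) / (5.01×10^-27/1e) = 0.662.

ratio ≈ 0.662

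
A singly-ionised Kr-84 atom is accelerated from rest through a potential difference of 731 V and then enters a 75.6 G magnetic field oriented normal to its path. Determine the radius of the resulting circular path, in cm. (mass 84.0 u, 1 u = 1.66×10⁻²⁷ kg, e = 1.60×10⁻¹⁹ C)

The kinetic energy gained is K = qV = (1×1.60×10^-19)(731) = 1.17×10^-16 J.
v = √(2K/m) = 4.10×10^4 m/s.
r = mv/(qB) = (1.39×10^-25)(4.10×10^4) / [(1×1.60×10^-19)(7.56×10^-3)] = 4.72 m.

r ≈ 472 cm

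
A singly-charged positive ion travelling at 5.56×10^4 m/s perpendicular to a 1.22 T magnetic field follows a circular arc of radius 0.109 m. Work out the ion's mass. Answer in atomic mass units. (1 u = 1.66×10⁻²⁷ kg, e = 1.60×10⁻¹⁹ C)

qvB = mv²/r ⇒ m = qBr/v.
m = (1×1.60×10^-19)(1.22)(0.109) / (5.56×10^4) = 3.83×10^-25 kg = 231 u.

m ≈ 231 u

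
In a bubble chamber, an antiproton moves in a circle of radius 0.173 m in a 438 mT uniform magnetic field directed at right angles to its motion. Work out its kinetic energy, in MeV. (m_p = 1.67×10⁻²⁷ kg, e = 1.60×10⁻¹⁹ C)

v = qBr/m = (1×1.60×10^-19)(0.438)(0.173) / (1.67×10^-27) = 7.26×10^6 m/s.
K = ½mv² = 0.5·(1.67×10^-27)·(7.26×10^6)² = 4.40×10^-14 J = 0.275 MeV.

K ≈ 0.275 MeV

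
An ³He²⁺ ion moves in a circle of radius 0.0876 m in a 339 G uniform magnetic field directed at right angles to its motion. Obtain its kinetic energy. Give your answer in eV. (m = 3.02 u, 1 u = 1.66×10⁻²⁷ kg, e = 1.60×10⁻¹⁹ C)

v = qBr/m = (2×1.60×10^-19)(0.0339)(0.0876) / (5.01×10^-27) = 1.90×10^5 m/s.
K = ½mv² = 0.5·(5.01×10^-27)·(1.90×10^5)² = 9.01×10^-17 J = 563 eV.

K ≈ 563 eV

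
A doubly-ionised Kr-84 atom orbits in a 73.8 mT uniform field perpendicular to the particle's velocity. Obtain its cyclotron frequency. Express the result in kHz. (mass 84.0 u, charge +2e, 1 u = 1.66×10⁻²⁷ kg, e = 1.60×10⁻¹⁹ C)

f ≈ 27.0 kHz

f = qB/(2πm) = (2×1.60×10^-19)(0.0738) / [2π(1.39×10^-25)] = 2.70×10^4 Hz.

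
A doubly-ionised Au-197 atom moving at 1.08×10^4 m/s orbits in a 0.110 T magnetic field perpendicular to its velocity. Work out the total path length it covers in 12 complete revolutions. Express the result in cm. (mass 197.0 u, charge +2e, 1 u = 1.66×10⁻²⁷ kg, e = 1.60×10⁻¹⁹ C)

r = mv/(qB) = 0.100 m, so one revolution covers 2πr = 0.630 m.
In 12 revolutions: L = 12·2πr = 7.57 m.

L ≈ 757 cm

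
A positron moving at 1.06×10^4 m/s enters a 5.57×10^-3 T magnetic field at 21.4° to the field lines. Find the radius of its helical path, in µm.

Only the perpendicular component v⊥ = v sin21.4° = 3870 m/s is bent by the field.
r = m v⊥ /(qB) = (9.11×10^-31)(3870) / [(1×1.60×10^-19)(5.57×10^-3)] = 3.95×10^-6 m.

r ≈ 3.95 µm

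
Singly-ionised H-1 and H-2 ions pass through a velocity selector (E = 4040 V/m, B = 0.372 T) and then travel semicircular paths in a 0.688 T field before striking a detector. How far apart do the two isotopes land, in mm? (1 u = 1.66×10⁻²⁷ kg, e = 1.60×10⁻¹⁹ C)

Both emerge at v = E/B₁ = 1.09×10^4 m/s.
r = mv/(qB₂), so r₁ = 1.64×10^-4 m and r₂ = 3.28×10^-4 m, giving Δr = 1.64×10^-4 m.
After a semicircle each ion lands a diameter 2r from the entry slit, so the separation is 2Δr = 3.28×10^-4 m.

Δd ≈ 0.328 mm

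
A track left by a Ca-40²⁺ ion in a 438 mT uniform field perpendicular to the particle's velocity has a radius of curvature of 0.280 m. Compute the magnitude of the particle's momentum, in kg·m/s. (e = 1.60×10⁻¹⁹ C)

p ≈ 3.92×10^-20 kg·m/s

Since qvB = mv²/r, the momentum p = mv = qBr.
p = (2×1.60×10^-19)(0.438)(0.280) = 3.92×10^-20 kg·m/s.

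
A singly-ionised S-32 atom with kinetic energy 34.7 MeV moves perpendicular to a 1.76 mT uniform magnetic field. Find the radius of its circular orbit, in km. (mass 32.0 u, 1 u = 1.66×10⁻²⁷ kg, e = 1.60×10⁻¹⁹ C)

Convert the energy: K = 34.7 MeV = 5.55×10^-12 J.
v = √(2K/m) = √(2·5.55×10^-12/5.31×10^-26) = 1.45×10^7 m/s.
r = mv/(qB) = (5.31×10^-26)(1.45×10^7) / [(1×1.60×10^-19)(1.76×10^-3)] = 2730 m.

r ≈ 2.73 km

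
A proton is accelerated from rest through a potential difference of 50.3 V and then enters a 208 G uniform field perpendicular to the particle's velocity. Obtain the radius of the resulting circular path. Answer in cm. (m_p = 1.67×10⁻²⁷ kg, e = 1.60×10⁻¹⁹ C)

r ≈ 4.93 cm

The kinetic energy gained is K = qV = (1×1.60×10^-19)(50.3) = 8.05×10^-18 J.
v = √(2K/m) = 9.82×10^4 m/s.
r = mv/(qB) = (1.67×10^-27)(9.82×10^4) / [(1×1.60×10^-19)(0.0208)] = 0.0493 m.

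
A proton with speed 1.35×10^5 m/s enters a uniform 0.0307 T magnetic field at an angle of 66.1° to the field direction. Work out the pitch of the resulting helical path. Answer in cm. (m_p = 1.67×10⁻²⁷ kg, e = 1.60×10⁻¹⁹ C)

The velocity component along B is v∥ = v cos66.1° = 5.47×10^4 m/s.
The cyclotron period T = 2πm/(qB) = 2.14×10^-6 s is set by m, q, B alone.
Pitch = v∥·T = (5.47×10^4)(2.14×10^-6) = 0.117 m.

pitch ≈ 11.7 cm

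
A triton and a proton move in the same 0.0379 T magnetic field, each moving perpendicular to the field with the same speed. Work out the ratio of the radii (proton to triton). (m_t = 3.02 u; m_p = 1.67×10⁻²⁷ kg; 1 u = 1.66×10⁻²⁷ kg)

r = mv/(qB) ⇒ at equal v, r ∝ m/q.
r_{proton}/r_{triton} = 0.333.

ratio ≈ 0.333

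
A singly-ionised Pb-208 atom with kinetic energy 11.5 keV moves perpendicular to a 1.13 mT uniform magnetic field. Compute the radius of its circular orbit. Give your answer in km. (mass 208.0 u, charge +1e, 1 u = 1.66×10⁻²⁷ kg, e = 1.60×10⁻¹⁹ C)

r ≈ 0.197 km

Convert the energy: K = 11.5 keV = 1.84×10^-15 J.
v = √(2K/m) = √(2·1.84×10^-15/3.45×10^-25) = 1.03×10^5 m/s.
r = mv/(qB) = (3.45×10^-25)(1.03×10^5) / [(1×1.60×10^-19)(1.13×10^-3)] = 197 m.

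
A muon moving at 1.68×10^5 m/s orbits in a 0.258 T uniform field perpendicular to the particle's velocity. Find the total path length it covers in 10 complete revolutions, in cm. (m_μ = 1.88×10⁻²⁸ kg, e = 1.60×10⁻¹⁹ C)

L ≈ 4.81 cm

r = mv/(qB) = 7.65×10^-4 m, so one revolution covers 2πr = 4.81×10^-3 m.
In 10 revolutions: L = 10·2πr = 0.0481 m.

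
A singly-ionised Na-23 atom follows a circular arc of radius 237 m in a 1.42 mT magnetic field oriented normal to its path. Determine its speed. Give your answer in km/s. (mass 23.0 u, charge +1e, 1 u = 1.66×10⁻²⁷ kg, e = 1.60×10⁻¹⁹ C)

v ≈ 1410 km/s

From qvB = mv²/r, v = qBr/m.
v = (1×1.60×10^-19)(1.42×10^-3)(237) / (3.82×10^-26) = 1.41×10^6 m/s.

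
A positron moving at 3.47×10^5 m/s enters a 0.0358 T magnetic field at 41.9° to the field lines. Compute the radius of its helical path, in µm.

r ≈ 36.9 µm

Only the perpendicular component v⊥ = v sin41.9° = 2.32×10^5 m/s is bent by the field.
r = m v⊥ /(qB) = (9.11×10^-31)(2.32×10^5) / [(1×1.60×10^-19)(0.0358)] = 3.69×10^-5 m.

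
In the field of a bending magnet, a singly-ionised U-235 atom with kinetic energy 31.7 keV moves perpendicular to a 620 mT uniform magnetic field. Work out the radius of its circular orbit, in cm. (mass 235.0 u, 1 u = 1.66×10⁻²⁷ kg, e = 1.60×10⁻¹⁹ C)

r ≈ 63.4 cm

Convert the energy: K = 31.7 keV = 5.07×10^-15 J.
v = √(2K/m) = √(2·5.07×10^-15/3.90×10^-25) = 1.61×10^5 m/s.
r = mv/(qB) = (3.90×10^-25)(1.61×10^5) / [(1×1.60×10^-19)(0.620)] = 0.634 m.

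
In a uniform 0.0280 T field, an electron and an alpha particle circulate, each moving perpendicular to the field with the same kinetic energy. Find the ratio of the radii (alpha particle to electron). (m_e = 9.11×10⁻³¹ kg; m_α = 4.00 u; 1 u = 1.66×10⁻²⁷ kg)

r = √(2mK)/(qB) ⇒ at equal K, r ∝ √m/q.
r_{alpha particle}/r_{electron} = 42.7.

ratio ≈ 42.7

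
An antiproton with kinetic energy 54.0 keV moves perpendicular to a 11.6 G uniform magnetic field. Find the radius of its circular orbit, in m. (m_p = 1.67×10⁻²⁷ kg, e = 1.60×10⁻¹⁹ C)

Convert the energy: K = 54.0 keV = 8.64×10^-15 J.
v = √(2K/m) = √(2·8.64×10^-15/1.67×10^-27) = 3.22×10^6 m/s.
r = mv/(qB) = (1.67×10^-27)(3.22×10^6) / [(1×1.60×10^-19)(1.16×10^-3)] = 28.9 m.

r ≈ 28.9 m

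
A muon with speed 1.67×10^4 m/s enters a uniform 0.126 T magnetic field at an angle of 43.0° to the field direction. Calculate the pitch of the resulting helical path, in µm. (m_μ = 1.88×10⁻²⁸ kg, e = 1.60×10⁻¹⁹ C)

The velocity component along B is v∥ = v cos43.0° = 1.22×10^4 m/s.
The cyclotron period T = 2πm/(qB) = 5.86×10^-8 s is set by m, q, B alone.
Pitch = v∥·T = (1.22×10^4)(5.86×10^-8) = 7.16×10^-4 m.

pitch ≈ 716 µm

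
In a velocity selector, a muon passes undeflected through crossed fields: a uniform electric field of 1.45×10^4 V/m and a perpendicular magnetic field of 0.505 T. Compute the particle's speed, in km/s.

For zero net force, qE = qvB, so v = E/B.
v = (1.45×10^4) / (0.505) = 2.87×10^4 m/s.

v ≈ 28.7 km/s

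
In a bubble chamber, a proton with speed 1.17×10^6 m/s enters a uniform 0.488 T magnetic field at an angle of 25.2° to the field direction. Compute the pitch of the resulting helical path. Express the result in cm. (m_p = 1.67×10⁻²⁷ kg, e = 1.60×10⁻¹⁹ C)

pitch ≈ 14.2 cm

The velocity component along B is v∥ = v cos25.2° = 1.06×10^6 m/s.
The cyclotron period T = 2πm/(qB) = 1.34×10^-7 s is set by m, q, B alone.
Pitch = v∥·T = (1.06×10^6)(1.34×10^-7) = 0.142 m.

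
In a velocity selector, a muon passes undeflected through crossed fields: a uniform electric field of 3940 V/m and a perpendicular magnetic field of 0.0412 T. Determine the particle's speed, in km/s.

v ≈ 95.6 km/s

For zero net force, qE = qvB, so v = E/B.
v = (3940) / (0.0412) = 9.56×10^4 m/s.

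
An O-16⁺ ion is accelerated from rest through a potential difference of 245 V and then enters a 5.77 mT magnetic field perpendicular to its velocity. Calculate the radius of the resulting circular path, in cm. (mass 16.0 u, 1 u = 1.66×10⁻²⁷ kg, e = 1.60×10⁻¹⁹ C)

The kinetic energy gained is K = qV = (1×1.60×10^-19)(245) = 3.92×10^-17 J.
v = √(2K/m) = 5.43×10^4 m/s.
r = mv/(qB) = (2.66×10^-26)(5.43×10^4) / [(1×1.60×10^-19)(5.77×10^-3)] = 1.56 m.

r ≈ 156 cm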